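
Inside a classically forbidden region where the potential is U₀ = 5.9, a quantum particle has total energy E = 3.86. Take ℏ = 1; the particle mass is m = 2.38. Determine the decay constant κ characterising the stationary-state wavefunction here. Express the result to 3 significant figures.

Since E < U₀ the TISE in this region is ψ'' = κ²ψ with κ = √(2m(U₀ − E))/ℏ.
κ = √(2 × 2.38 × 2.04) = 3.116.

κ = 3.12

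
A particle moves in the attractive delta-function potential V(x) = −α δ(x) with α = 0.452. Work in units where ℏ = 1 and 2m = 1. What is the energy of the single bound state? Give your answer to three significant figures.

E = -0.0511

For x ≠ 0 the bound state is ψ ∝ e^{−κ|x|}; integrating the TISE across the delta gives the cusp condition 2κ = 2mα/ℏ², so κ = 0.2260.
Then E = −ℏ²κ²/(2m) = −mα²/(2ℏ²) = -0.05108.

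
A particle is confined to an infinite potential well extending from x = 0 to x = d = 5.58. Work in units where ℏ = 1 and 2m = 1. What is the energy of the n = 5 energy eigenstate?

E = 7.92

Requiring ψ(0) = ψ(d) = 0 quantises k = nπ/d, hence E_n = ℏ²k²/2m = n²π²ℏ²/(2md²).
E_5 = 5² × π² / (2 × 0.5 × 5.58²) = 7.924.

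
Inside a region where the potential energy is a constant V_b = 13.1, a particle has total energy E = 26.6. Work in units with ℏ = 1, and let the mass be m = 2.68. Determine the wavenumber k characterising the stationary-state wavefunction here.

k = 8.51

With E > V_b the solution is oscillatory, ψ ∝ e^{±ikx} with k = √(2m(E − V_b))/ℏ.
k = √(2 × 2.68 × 13.5) = 8.506.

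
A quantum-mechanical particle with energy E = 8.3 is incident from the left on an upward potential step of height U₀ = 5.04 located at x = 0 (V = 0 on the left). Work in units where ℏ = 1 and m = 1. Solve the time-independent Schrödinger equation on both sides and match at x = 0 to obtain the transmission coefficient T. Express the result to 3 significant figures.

T = 0.947

The wavenumbers are k₁ = √(2mE)/ℏ = 4.074 on the left and k₂ = √(2m(E − U₀))/ℏ = 2.553 on the right.
Continuity of ψ and ψ′ at the step yields the reflection amplitude r = (k₁ − k₂)/(k₁ + k₂) = 0.2295; thus R = |r|² = 0.05266, T = 0.9473.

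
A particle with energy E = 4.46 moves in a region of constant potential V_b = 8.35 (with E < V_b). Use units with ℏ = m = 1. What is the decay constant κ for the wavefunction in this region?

Since E < V_b the TISE in this region is ψ'' = κ²ψ with κ = √(2m(V_b − E))/ℏ.
κ = √(2 × 1 × 3.89) = 2.789.

κ = 2.79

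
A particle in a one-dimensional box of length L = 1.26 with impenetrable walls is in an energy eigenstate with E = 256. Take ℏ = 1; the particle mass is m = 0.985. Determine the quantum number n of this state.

For an infinite well E_n = n²π²ℏ²/(2mL²), so n = (L/πℏ)√(2mE).
n = (1.26/π) × √(2 × 0.985 × 256) = 9.007 → n = 9.

n = 9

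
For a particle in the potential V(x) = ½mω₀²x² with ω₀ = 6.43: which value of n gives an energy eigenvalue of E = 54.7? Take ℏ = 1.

n = 8

E_n = ℏω₀(n + ½) ⇒ n = E/(ℏω₀) − ½ = 54.7/6.43 − 0.5 = 8.007 → n = 8.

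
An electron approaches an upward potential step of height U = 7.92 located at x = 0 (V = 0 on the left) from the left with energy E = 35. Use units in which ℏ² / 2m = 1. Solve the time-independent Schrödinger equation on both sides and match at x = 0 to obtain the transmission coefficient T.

On each side the TISE gives plane waves with k = √(2m(E − V))/ℏ: k₁ = √(2·½·35) = 5.916, k₂ = √(2·½·27.08) = 5.204.
Continuity of ψ and ψ′ at the step yields the reflection amplitude r = (k₁ − k₂)/(k₁ + k₂) = 0.06405; thus R = |r|² = 0.004102, T = 0.9959.

T = 0.996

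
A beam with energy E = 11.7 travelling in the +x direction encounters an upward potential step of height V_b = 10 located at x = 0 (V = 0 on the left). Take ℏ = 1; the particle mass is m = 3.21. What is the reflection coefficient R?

R = 0.201

The wavenumbers are k₁ = √(2mE)/ℏ = 8.667 on the left and k₂ = √(2m(E − V_b))/ℏ = 3.304 on the right.
Matching ψ and ψ′ at x = 0 gives r = (k₁ − k₂)/(k₁ + k₂), so R = r² = 0.2007 and T = 1 − R = 0.7993.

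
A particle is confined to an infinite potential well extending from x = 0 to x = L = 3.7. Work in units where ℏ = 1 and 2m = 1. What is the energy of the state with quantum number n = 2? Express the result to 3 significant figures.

Requiring ψ(0) = ψ(L) = 0 quantises k = nπ/L, hence E_n = ℏ²k²/2m = n²π²ℏ²/(2mL²).
E_2 = 2² × π² / (2 × 0.5 × 3.7²) = 2.884.

E = 2.88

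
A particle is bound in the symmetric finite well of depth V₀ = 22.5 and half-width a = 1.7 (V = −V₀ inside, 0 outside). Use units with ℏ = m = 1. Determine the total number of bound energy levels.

The dimensionless depth is z₀ = a√(2mV₀)/ℏ = 1.7 × √(45.00) = 11.40.
The even/odd transcendental equations gain one root per π/2 in z₀, giving N = 1 + ⌊2z₀/π⌋ = 1 + ⌊7.260⌋ = 8.

N = 8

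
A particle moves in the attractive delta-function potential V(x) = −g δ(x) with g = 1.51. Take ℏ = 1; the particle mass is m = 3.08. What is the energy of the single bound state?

For x ≠ 0 the bound state is ψ ∝ e^{−κ|x|}; integrating the TISE across the delta gives the cusp condition 2κ = 2mg/ℏ², so κ = 4.651.
Then E = −ℏ²κ²/(2m) = −mg²/(2ℏ²) = -3.511.

E = -3.51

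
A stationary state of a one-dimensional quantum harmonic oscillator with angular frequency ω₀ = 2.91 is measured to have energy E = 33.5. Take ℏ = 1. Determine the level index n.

n = 11

E_n = ℏω₀(n + ½) ⇒ n = E/(ℏω₀) − ½ = 33.5/2.91 − 0.5 = 11.012 → n = 11.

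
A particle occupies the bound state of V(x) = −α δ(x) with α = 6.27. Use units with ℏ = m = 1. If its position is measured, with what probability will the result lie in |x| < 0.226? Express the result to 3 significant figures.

P = 0.941

The normalised bound state is ψ = √κ e^{−κ|x|} with κ = mα/ℏ² = 6.270.
P(|x| < d) = ∫_{−d}^{d} κ e^{−2κ|x|} dx = 1 − e^{−2κd} = 1 − e^{−2.834} = 0.9412.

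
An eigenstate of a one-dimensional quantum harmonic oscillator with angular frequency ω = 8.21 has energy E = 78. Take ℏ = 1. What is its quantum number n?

n = 9

E_n = ℏω(n + ½) ⇒ n = E/(ℏω) − ½ = 78/8.21 − 0.5 = 9.001 → n = 9.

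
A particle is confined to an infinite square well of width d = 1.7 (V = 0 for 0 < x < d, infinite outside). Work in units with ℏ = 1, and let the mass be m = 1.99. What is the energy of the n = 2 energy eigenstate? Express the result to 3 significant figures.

The infinite-well eigenfunctions ψ_n = √(2/d) sin(nπx/d) vanish at both walls, giving E_n = n²π²ℏ²/(2md²).
E_2 = 2² × π² / (2 × 1.99 × 1.7²) = 3.432.

E = 3.43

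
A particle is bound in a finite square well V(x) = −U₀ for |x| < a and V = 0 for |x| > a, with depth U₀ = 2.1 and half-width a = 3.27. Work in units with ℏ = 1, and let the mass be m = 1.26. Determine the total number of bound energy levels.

The dimensionless depth is z₀ = a√(2mU₀)/ℏ = 3.27 × √(5.292) = 7.522.
The even/odd transcendental equations gain one root per π/2 in z₀, giving N = 1 + ⌊2z₀/π⌋ = 1 + ⌊4.789⌋ = 5.

N = 5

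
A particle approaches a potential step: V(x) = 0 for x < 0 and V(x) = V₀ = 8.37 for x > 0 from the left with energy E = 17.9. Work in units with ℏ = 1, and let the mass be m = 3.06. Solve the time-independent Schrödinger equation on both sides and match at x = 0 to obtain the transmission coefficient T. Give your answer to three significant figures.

T = 0.976

The wavenumbers are k₁ = √(2mE)/ℏ = 10.47 on the left and k₂ = √(2m(E − V₀))/ℏ = 7.637 on the right.
Continuity of ψ and ψ′ at the step yields the reflection amplitude r = (k₁ − k₂)/(k₁ + k₂) = 0.1563; thus R = |r|² = 0.02443, T = 0.9756.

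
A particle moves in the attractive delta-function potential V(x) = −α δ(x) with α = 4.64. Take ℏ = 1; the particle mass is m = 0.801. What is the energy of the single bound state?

E = -8.62

For x ≠ 0 the bound state is ψ ∝ e^{−κ|x|}; integrating the TISE across the delta gives the cusp condition 2κ = 2mα/ℏ², so κ = 3.717.
Then E = −ℏ²κ²/(2m) = −mα²/(2ℏ²) = -8.623.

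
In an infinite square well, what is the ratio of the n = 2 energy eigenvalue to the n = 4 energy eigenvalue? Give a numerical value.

0.25

E_n = n²π²ℏ²/(2mL²) so the ratio is n₂²/n₁² = 4/16 = 0.25.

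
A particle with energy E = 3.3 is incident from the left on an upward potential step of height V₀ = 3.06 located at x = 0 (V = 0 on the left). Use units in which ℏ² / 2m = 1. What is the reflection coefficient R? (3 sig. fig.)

R = 0.331

On each side the TISE gives plane waves with k = √(2m(E − V))/ℏ: k₁ = √(2·½·3.3) = 1.817, k₂ = √(2·½·0.24) = 0.4899.
Matching ψ and ψ′ at x = 0 gives r = (k₁ − k₂)/(k₁ + k₂), so R = r² = 0.3309 and T = 1 − R = 0.6691.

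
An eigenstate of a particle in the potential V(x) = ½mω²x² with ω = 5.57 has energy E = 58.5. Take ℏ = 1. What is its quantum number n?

Invert E_n = (n + ½)ℏω: n = E/ℏω − ½ = 10.003, so n = 10.

n = 10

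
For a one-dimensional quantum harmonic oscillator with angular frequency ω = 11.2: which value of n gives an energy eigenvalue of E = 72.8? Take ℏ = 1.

n = 6

Invert E_n = (n + ½)ℏω: n = E/ℏω − ½ = 6.000, so n = 6.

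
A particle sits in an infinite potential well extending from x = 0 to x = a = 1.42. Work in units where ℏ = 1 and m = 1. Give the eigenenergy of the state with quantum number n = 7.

Requiring ψ(0) = ψ(a) = 0 quantises k = nπ/a, hence E_n = ℏ²k²/2m = n²π²ℏ²/(2ma²).
E_7 = 7² × π² / (2 × 1 × 1.42²) = 119.9.

E = 120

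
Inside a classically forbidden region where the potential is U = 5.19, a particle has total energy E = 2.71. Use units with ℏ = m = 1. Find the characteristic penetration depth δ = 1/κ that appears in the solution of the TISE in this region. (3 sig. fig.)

Since E < U the TISE in this region is ψ'' = κ²ψ with κ = √(2m(U − E))/ℏ.
κ = √(2 × 1 × 2.48) = 2.227. The penetration depth is δ = 1/κ = 0.449.

δ = 0.449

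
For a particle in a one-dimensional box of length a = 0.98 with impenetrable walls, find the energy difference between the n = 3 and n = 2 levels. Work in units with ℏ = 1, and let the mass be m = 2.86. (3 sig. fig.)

E_n = n²π²ℏ²/(2ma²), so ΔE = (3² − 2²) π²ℏ²/(2ma²).
ΔE = 5 × π² / (2 × 2.86 × 0.98²) = 8.983.

ΔE = 8.98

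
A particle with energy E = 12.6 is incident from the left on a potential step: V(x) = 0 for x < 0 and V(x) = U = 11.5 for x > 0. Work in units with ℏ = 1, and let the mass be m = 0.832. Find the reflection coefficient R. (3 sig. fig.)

R = 0.296

The wavenumbers are k₁ = √(2mE)/ℏ = 4.579 on the left and k₂ = √(2m(E − U))/ℏ = 1.353 on the right.
Matching ψ and ψ′ at x = 0 gives r = (k₁ − k₂)/(k₁ + k₂), so R = r² = 0.2958 and T = 1 − R = 0.7042.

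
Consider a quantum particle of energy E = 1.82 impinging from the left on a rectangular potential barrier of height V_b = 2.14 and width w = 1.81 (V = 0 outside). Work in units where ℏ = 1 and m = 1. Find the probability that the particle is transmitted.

T = 0.112

Since E < V_b the interior solution is evanescent with decay constant κ = √(2m(V_b − E))/ℏ = 0.8000.
κw = 1.448, sinh(κw) = 2.010.
The exact tunnelling result is T⁻¹ = 1 + V_b² sinh²(κw) / [4E(V_b − E)] = 8.940, so T = 0.112.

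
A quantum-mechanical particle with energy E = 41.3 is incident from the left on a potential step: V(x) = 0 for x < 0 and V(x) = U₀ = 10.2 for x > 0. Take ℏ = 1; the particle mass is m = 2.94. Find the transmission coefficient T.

On each side the TISE gives plane waves with k = √(2m(E − V))/ℏ: k₁ = √(2·2.94·41.3) = 15.58, k₂ = √(2·2.94·31.1) = 13.52.
Matching ψ and ψ′ at x = 0 gives r = (k₁ − k₂)/(k₁ + k₂), so R = r² = 0.005012 and T = 1 − R = 0.9950.

T = 0.995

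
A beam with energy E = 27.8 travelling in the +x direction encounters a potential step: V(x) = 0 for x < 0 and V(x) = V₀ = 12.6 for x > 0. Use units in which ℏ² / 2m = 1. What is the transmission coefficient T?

T = 0.978

The wavenumbers are k₁ = √(2mE)/ℏ = 5.273 on the left and k₂ = √(2m(E − V₀))/ℏ = 3.899 on the right.
Matching ψ and ψ′ at x = 0 gives r = (k₁ − k₂)/(k₁ + k₂), so R = r² = 0.02244 and T = 1 − R = 0.9776.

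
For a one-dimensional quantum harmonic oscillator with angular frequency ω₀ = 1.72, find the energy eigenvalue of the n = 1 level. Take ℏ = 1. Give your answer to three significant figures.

Using E_n = (n + ½)ℏω₀: E_1 = 1.5 × 1.72 = 2.580.

E = 2.58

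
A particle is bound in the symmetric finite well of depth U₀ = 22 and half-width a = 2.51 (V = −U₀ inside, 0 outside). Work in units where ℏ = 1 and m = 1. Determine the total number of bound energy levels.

The dimensionless depth is z₀ = a√(2mU₀)/ℏ = 2.51 × √(44.00) = 16.65.
A new bound state (alternating even/odd) appears each time z₀ passes a multiple of π/2, so N = ⌊2z₀/π⌋ + 1 = ⌊10.60⌋ + 1 = 11.

N = 11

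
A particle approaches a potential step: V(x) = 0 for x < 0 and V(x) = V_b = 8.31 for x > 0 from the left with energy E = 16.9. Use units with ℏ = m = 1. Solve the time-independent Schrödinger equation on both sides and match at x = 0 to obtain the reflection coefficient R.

The wavenumbers are k₁ = √(2mE)/ℏ = 5.814 on the left and k₂ = √(2m(E − V_b))/ℏ = 4.145 on the right.
Continuity of ψ and ψ′ at the step yields the reflection amplitude r = (k₁ − k₂)/(k₁ + k₂) = 0.1676; thus R = |r|² = 0.02808, T = 0.9719.

R = 0.0281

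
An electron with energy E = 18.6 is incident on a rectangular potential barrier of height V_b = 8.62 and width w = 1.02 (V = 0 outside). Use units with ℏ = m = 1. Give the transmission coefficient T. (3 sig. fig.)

T = 0.911

Above the barrier the interior wavenumber is k₂ = √(2m(E − V_b))/ℏ = 4.468, giving phase k₂w = 4.557.
T = [1 + V_b² sin²(k₂w) / (4E(E − V_b))]⁻¹ = 1/1.098 = 0.911.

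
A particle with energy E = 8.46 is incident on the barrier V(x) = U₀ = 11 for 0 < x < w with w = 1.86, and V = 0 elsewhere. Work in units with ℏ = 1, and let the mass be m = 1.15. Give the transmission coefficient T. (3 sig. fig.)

Since E < U₀ the interior solution is evanescent with decay constant κ = √(2m(U₀ − E))/ℏ = 2.417.
κw = 4.496, sinh(κw) = 44.81.
The exact tunnelling result is T⁻¹ = 1 + U₀² sinh²(κw) / [4E(U₀ − E)] = 2827, so T = 0.000354.

T = 0.000354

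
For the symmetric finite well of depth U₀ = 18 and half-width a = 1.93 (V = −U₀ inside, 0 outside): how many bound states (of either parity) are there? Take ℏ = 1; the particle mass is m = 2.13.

N = 11

The dimensionless depth is z₀ = a√(2mU₀)/ℏ = 1.93 × √(76.68) = 16.90.
A new bound state (alternating even/odd) appears each time z₀ passes a multiple of π/2, so N = ⌊2z₀/π⌋ + 1 = ⌊10.76⌋ + 1 = 11.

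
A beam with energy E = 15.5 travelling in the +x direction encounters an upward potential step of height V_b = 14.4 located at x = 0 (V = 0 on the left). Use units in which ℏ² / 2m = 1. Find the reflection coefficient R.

R = 0.336

The wavenumbers are k₁ = √(2mE)/ℏ = 3.937 on the left and k₂ = √(2m(E − V_b))/ℏ = 1.049 on the right.
Continuity of ψ and ψ′ at the step yields the reflection amplitude r = (k₁ − k₂)/(k₁ + k₂) = 0.5793; thus R = |r|² = 0.3356, T = 0.6644.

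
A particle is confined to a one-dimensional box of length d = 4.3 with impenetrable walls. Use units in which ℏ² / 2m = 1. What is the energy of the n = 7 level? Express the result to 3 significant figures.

E = 26.2

Requiring ψ(0) = ψ(d) = 0 quantises k = nπ/d, hence E_n = ℏ²k²/2m = n²π²ℏ²/(2md²).
E_7 = 7² × π² / (2 × 0.5 × 4.3²) = 26.16.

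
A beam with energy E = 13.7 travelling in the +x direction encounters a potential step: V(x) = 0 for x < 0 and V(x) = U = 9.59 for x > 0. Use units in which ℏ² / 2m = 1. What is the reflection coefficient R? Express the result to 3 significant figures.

On each side the TISE gives plane waves with k = √(2m(E − V))/ℏ: k₁ = √(2·½·13.7) = 3.701, k₂ = √(2·½·4.11) = 2.027.
Continuity of ψ and ψ′ at the step yields the reflection amplitude r = (k₁ − k₂)/(k₁ + k₂) = 0.2922; thus R = |r|² = 0.08539, T = 0.9146.

R = 0.0854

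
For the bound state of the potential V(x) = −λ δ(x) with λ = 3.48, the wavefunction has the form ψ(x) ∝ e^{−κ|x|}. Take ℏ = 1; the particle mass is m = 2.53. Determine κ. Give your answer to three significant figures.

κ = 8.80

Integrate −(ℏ²/2m)ψ'' − λδ(x)ψ = Eψ from −ε to +ε: the ψ'' term gives ψ'(0⁺) − ψ'(0⁻) and the δ term gives −(2mλ/ℏ²)ψ(0).
With ψ ∝ e^{−κ|x|} this yields −2κ = −2mλ/ℏ², so κ = mλ/ℏ² = 8.804.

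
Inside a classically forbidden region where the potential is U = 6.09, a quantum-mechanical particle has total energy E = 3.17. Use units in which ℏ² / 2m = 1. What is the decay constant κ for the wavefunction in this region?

κ = 1.71

Since E < U the TISE in this region is ψ'' = κ²ψ with κ = √(2m(U − E))/ℏ.
κ = √(2 × 0.5 × 2.92) = 1.709.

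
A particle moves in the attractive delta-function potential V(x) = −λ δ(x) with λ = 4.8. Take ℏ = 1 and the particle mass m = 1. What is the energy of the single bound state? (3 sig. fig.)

For x ≠ 0 the bound state is ψ ∝ e^{−κ|x|}; integrating the TISE across the delta gives the cusp condition 2κ = 2mλ/ℏ², so κ = 4.800.
Then E = −ℏ²κ²/(2m) = −mλ²/(2ℏ²) = -11.52.

E = -11.5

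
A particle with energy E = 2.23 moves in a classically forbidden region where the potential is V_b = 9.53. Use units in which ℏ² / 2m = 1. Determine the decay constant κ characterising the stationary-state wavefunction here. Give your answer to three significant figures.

κ = 2.70

Since E < V_b the TISE in this region is ψ'' = κ²ψ with κ = √(2m(V_b − E))/ℏ.
κ = √(2 × 0.5 × 7.3) = 2.702.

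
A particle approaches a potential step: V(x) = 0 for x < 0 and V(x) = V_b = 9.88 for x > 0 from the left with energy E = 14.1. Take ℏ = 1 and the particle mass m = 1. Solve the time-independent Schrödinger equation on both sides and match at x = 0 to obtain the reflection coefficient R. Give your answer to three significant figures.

The wavenumbers are k₁ = √(2mE)/ℏ = 5.310 on the left and k₂ = √(2m(E − V_b))/ℏ = 2.905 on the right.
Matching ψ and ψ′ at x = 0 gives r = (k₁ − k₂)/(k₁ + k₂), so R = r² = 0.08571 and T = 1 − R = 0.9143.

R = 0.0857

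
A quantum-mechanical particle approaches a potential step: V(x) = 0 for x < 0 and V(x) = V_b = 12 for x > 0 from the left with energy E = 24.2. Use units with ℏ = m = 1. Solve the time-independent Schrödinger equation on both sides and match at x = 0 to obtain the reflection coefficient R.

On each side the TISE gives plane waves with k = √(2m(E − V))/ℏ: k₁ = √(2·1·24.2) = 6.957, k₂ = √(2·1·12.2) = 4.940.
Matching ψ and ψ′ at x = 0 gives r = (k₁ − k₂)/(k₁ + k₂), so R = r² = 0.02876 and T = 1 − R = 0.9712.

R = 0.0288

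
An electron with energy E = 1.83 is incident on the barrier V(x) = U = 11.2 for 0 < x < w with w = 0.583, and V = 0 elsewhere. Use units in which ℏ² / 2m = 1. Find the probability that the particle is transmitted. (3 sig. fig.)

E < U: inside the barrier ψ ∝ e^{±κx} with κ = √(2m(U − E))/ℏ = 3.061.
κw = 1.785, sinh(κw) = 2.895.
The exact tunnelling result is T⁻¹ = 1 + U² sinh²(κw) / [4E(U − E)] = 16.32, so T = 0.0613.

T = 0.0613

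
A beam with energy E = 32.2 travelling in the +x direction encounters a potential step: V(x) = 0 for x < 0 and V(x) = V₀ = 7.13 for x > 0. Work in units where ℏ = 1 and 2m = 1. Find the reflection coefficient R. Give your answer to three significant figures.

R = 0.00391

The wavenumbers are k₁ = √(2mE)/ℏ = 5.675 on the left and k₂ = √(2m(E − V₀))/ℏ = 5.007 on the right.
Continuity of ψ and ψ′ at the step yields the reflection amplitude r = (k₁ − k₂)/(k₁ + k₂) = 0.06249; thus R = |r|² = 0.003905, T = 0.9961.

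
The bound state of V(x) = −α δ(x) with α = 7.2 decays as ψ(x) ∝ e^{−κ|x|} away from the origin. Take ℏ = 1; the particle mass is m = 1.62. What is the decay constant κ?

κ = 11.7

Integrating the TISE across x = 0 gives the cusp condition ψ'(0⁺) − ψ'(0⁻) = −(2mα/ℏ²)ψ(0).
With ψ ∝ e^{−κ|x|} this yields −2κ = −2mα/ℏ², so κ = mα/ℏ² = 11.66.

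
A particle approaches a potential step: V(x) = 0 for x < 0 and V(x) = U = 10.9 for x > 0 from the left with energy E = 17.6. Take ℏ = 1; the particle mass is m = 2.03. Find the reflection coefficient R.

R = 0.0561

The wavenumbers are k₁ = √(2mE)/ℏ = 8.453 on the left and k₂ = √(2m(E − U))/ℏ = 5.216 on the right.
Continuity of ψ and ψ′ at the step yields the reflection amplitude r = (k₁ − k₂)/(k₁ + k₂) = 0.2369; thus R = |r|² = 0.05610, T = 0.9439.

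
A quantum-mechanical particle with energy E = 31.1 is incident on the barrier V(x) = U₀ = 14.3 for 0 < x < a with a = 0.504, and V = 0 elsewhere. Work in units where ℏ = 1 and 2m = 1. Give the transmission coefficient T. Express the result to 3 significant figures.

E > U₀: inside the barrier k₂ = √(2m(E − U₀))/ℏ = 4.099, k₂a = 2.066.
T = [1 + U₀² sin²(k₂a) / (4E(E − U₀))]⁻¹ = 1/1.076 = 0.930.

T = 0.930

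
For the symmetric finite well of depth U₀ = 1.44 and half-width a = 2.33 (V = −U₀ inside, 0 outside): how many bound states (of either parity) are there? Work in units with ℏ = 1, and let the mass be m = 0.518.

The dimensionless depth is z₀ = a√(2mU₀)/ℏ = 2.33 × √(1.492) = 2.846.
The even/odd transcendental equations gain one root per π/2 in z₀, giving N = 1 + ⌊2z₀/π⌋ = 1 + ⌊1.812⌋ = 2.

N = 2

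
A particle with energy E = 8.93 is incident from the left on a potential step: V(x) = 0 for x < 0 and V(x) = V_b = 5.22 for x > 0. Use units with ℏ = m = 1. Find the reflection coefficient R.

On each side the TISE gives plane waves with k = √(2m(E − V))/ℏ: k₁ = √(2·1·8.93) = 4.226, k₂ = √(2·1·3.71) = 2.724.
Continuity of ψ and ψ′ at the step yields the reflection amplitude r = (k₁ − k₂)/(k₁ + k₂) = 0.2161; thus R = |r|² = 0.04671, T = 0.9533.

R = 0.0467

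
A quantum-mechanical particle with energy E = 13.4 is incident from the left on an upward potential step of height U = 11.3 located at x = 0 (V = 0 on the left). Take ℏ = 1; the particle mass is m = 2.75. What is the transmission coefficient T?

On each side the TISE gives plane waves with k = √(2m(E − V))/ℏ: k₁ = √(2·2.75·13.4) = 8.585, k₂ = √(2·2.75·2.1) = 3.399.
Matching ψ and ψ′ at x = 0 gives r = (k₁ − k₂)/(k₁ + k₂), so R = r² = 0.1873 and T = 1 − R = 0.8127.

T = 0.813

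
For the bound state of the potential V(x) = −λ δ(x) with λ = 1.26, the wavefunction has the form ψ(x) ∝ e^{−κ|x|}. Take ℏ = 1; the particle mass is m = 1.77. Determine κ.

Integrating the TISE across x = 0 gives the cusp condition ψ'(0⁺) − ψ'(0⁻) = −(2mλ/ℏ²)ψ(0).
With ψ ∝ e^{−κ|x|} this yields −2κ = −2mλ/ℏ², so κ = mλ/ℏ² = 2.230.

κ = 2.23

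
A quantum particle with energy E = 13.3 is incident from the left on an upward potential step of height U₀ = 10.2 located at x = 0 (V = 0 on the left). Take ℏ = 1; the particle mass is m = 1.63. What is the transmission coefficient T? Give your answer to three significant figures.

T = 0.878

The wavenumbers are k₁ = √(2mE)/ℏ = 6.585 on the left and k₂ = √(2m(E − U₀))/ℏ = 3.179 on the right.
Continuity of ψ and ψ′ at the step yields the reflection amplitude r = (k₁ − k₂)/(k₁ + k₂) = 0.3488; thus R = |r|² = 0.1217, T = 0.8783.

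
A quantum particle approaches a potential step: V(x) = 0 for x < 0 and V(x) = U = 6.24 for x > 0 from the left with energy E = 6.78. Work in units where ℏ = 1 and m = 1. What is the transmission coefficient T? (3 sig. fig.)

T = 0.687

On each side the TISE gives plane waves with k = √(2m(E − V))/ℏ: k₁ = √(2·1·6.78) = 3.682, k₂ = √(2·1·0.54) = 1.039.
Matching ψ and ψ′ at x = 0 gives r = (k₁ − k₂)/(k₁ + k₂), so R = r² = 0.3134 and T = 1 − R = 0.6866.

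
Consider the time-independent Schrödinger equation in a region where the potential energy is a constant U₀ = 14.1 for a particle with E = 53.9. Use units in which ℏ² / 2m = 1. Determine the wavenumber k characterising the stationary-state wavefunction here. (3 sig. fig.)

k = 6.31

With E > U₀ the solution is oscillatory, ψ ∝ e^{±ikx} with k = √(2m(E − U₀))/ℏ.
k = √(2 × 0.5 × 39.8) = 6.309.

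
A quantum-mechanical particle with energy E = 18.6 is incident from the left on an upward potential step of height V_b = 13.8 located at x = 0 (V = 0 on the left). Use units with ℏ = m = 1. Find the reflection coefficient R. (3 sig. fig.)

R = 0.106

The wavenumbers are k₁ = √(2mE)/ℏ = 6.099 on the left and k₂ = √(2m(E − V_b))/ℏ = 3.098 on the right.
Continuity of ψ and ψ′ at the step yields the reflection amplitude r = (k₁ − k₂)/(k₁ + k₂) = 0.3263; thus R = |r|² = 0.1064, T = 0.8936.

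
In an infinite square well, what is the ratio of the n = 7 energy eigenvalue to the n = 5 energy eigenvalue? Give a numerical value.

E_n = n²π²ℏ²/(2mL²) so the ratio is n₂²/n₁² = 49/25 = 1.96.

1.96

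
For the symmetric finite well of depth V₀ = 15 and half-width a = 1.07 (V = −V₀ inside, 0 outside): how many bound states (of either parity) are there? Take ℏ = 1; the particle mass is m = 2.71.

Define the well-strength parameter z₀ = (a/ℏ)√(2mV₀) = 1.07 × √(2·2.71·15) = 9.648.
A new bound state (alternating even/odd) appears each time z₀ passes a multiple of π/2, so N = ⌊2z₀/π⌋ + 1 = ⌊6.142⌋ + 1 = 7.

N = 7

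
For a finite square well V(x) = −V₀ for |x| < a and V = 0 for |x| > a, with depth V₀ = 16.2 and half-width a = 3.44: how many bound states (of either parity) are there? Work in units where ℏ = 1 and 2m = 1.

N = 9

The dimensionless depth is z₀ = a√(2mV₀)/ℏ = 3.44 × √(16.20) = 13.85.
The even/odd transcendental equations gain one root per π/2 in z₀, giving N = 1 + ⌊2z₀/π⌋ = 1 + ⌊8.814⌋ = 9.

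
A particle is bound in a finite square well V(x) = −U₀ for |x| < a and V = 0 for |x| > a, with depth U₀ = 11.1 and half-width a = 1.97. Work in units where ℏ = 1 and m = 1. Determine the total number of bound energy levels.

Define the well-strength parameter z₀ = (a/ℏ)√(2mU₀) = 1.97 × √(2·1·11.1) = 9.282.
The even/odd transcendental equations gain one root per π/2 in z₀, giving N = 1 + ⌊2z₀/π⌋ = 1 + ⌊5.909⌋ = 6.

N = 6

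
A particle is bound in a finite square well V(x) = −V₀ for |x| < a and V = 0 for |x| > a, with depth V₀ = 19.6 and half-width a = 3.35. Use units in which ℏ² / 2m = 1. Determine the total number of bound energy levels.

N = 10

The dimensionless depth is z₀ = a√(2mV₀)/ℏ = 3.35 × √(19.60) = 14.83.
The even/odd transcendental equations gain one root per π/2 in z₀, giving N = 1 + ⌊2z₀/π⌋ = 1 + ⌊9.442⌋ = 10.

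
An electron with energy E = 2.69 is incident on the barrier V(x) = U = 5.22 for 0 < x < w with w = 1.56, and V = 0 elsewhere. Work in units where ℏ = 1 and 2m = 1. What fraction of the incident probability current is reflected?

E < U: inside the barrier ψ ∝ e^{±κx} with κ = √(2m(U − E))/ℏ = 1.591.
κw = 2.481, sinh(κw) = 5.937.
The exact tunnelling result is T⁻¹ = 1 + U² sinh²(κw) / [4E(U − E)] = 36.28, so T = 0.0276.
R = 1 − T = 0.972.

R = 0.972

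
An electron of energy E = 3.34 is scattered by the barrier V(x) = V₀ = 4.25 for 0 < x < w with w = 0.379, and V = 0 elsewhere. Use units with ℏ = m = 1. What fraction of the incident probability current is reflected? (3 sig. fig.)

Since E < V₀ the interior solution is evanescent with decay constant κ = √(2m(V₀ − E))/ℏ = 1.349.
κw = 0.5113, sinh(κw) = 0.5339.
The exact tunnelling result is T⁻¹ = 1 + V₀² sinh²(κw) / [4E(V₀ − E)] = 1.423, so T = 0.703.
R = 1 − T = 0.297.

R = 0.297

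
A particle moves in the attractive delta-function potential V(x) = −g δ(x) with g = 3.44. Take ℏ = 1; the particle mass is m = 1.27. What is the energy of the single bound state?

E = -7.51

The bound state is ψ(x) = √κ e^{−κ|x|}. The derivative jump ψ'(0⁺) − ψ'(0⁻) = −(2mg/ℏ²)ψ(0) fixes κ = mg/ℏ² = 4.369.
Then E = −ℏ²κ²/(2m) = −mg²/(2ℏ²) = -7.514.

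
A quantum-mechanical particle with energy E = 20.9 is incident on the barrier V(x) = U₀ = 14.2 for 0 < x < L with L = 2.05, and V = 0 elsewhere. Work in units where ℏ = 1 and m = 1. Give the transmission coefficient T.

Above the barrier the interior wavenumber is k₂ = √(2m(E − U₀))/ℏ = 3.661, giving phase k₂L = 7.504.
T = [1 + U₀² sin²(k₂L) / (4E(E − U₀))]⁻¹ = 1/1.318 = 0.759.

T = 0.759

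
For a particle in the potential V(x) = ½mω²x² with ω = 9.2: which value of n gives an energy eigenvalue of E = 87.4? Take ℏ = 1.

Invert E_n = (n + ½)ℏω: n = E/ℏω − ½ = 9.000, so n = 9.

n = 9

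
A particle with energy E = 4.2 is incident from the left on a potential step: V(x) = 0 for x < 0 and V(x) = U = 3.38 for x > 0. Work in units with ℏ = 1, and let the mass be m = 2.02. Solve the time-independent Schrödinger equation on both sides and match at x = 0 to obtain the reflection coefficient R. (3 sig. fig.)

On each side the TISE gives plane waves with k = √(2m(E − V))/ℏ: k₁ = √(2·2.02·4.2) = 4.119, k₂ = √(2·2.02·0.82) = 1.820.
Continuity of ψ and ψ′ at the step yields the reflection amplitude r = (k₁ − k₂)/(k₁ + k₂) = 0.3871; thus R = |r|² = 0.1498, T = 0.8502.

R = 0.150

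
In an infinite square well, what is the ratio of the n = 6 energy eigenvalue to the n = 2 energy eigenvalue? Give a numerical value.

9

Since E_n ∝ n², the ratio is (6/2)² = 9.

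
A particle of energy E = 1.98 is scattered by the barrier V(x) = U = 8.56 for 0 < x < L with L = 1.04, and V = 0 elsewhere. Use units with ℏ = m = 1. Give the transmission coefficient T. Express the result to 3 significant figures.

Since E < U the interior solution is evanescent with decay constant κ = √(2m(U − E))/ℏ = 3.628.
κL = 3.773, sinh(κL) = 21.74.
Matching ψ, ψ′ at both faces gives T = [1 + U² sinh²(κL) / (4E(U − E))]⁻¹ = 1/665.5 = 0.00150.

T = 0.00150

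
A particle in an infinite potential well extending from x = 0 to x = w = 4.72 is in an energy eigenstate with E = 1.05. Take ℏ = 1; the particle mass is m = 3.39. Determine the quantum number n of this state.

For an infinite well E_n = n²π²ℏ²/(2mw²), so n = (w/πℏ)√(2mE).
n = (4.72/π) × √(2 × 3.39 × 1.05) = 4.009 → n = 4.

n = 4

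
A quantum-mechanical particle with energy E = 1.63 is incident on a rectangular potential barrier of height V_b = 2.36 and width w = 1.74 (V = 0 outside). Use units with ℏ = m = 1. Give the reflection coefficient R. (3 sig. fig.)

R = 0.950

E < V_b: inside the barrier ψ ∝ e^{±κx} with κ = √(2m(V_b − E))/ℏ = 1.208.
κw = 2.102, sinh(κw) = 4.032.
The exact tunnelling result is T⁻¹ = 1 + V_b² sinh²(κw) / [4E(V_b − E)] = 20.02, so T = 0.0499.
R = 1 − T = 0.950.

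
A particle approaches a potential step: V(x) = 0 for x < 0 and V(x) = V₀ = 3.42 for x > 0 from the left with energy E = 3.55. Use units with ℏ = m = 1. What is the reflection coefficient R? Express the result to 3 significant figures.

R = 0.461

On each side the TISE gives plane waves with k = √(2m(E − V))/ℏ: k₁ = √(2·1·3.55) = 2.665, k₂ = √(2·1·0.13) = 0.5099.
Matching ψ and ψ′ at x = 0 gives r = (k₁ − k₂)/(k₁ + k₂), so R = r² = 0.4607 and T = 1 − R = 0.5393.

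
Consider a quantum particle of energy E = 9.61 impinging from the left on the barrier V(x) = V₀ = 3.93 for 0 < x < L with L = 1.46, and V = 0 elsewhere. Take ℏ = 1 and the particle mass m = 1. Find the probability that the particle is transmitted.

E > V₀: inside the barrier k₂ = √(2m(E − V₀))/ℏ = 3.370, k₂L = 4.921.
Matching at both interfaces gives T⁻¹ = 1 + V₀² sin²(k₂L) / [4E(E − V₀)] = 1.068, hence T = 0.937.

T = 0.937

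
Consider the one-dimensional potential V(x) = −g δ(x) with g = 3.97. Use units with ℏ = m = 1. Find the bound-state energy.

For x ≠ 0 the bound state is ψ ∝ e^{−κ|x|}; integrating the TISE across the delta gives the cusp condition 2κ = 2mg/ℏ², so κ = 3.970.
Then E = −ℏ²κ²/(2m) = −mg²/(2ℏ²) = -7.880.

E = -7.88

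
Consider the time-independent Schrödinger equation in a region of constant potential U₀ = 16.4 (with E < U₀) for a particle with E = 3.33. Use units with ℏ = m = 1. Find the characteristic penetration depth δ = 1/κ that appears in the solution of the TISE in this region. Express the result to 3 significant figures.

Since E < U₀ the TISE in this region is ψ'' = κ²ψ with κ = √(2m(U₀ − E))/ℏ.
κ = √(2 × 1 × 13.07) = 5.113. The penetration depth is δ = 1/κ = 0.196.

δ = 0.196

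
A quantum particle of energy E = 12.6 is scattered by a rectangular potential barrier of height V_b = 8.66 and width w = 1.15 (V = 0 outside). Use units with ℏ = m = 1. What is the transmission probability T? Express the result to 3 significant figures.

T = 0.997

Above the barrier the interior wavenumber is k₂ = √(2m(E − V_b))/ℏ = 2.807, giving phase k₂w = 3.228.
Matching at both interfaces gives T⁻¹ = 1 + V_b² sin²(k₂w) / [4E(E − V_b)] = 1.003, hence T = 0.997.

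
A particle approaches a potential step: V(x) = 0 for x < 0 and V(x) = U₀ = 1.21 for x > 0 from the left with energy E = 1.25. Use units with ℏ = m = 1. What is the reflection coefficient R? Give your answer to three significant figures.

On each side the TISE gives plane waves with k = √(2m(E − V))/ℏ: k₁ = √(2·1·1.25) = 1.581, k₂ = √(2·1·0.04) = 0.2828.
Matching ψ and ψ′ at x = 0 gives r = (k₁ − k₂)/(k₁ + k₂), so R = r² = 0.4851 and T = 1 − R = 0.5149.

R = 0.485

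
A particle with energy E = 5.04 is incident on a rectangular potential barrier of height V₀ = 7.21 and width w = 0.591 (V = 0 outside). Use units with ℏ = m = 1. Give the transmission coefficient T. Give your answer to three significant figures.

Since E < V₀ the interior solution is evanescent with decay constant κ = √(2m(V₀ − E))/ℏ = 2.083.
κw = 1.231, sinh(κw) = 1.567.
Matching ψ, ψ′ at both faces gives T = [1 + V₀² sinh²(κw) / (4E(V₀ − E))]⁻¹ = 1/3.917 = 0.255.

T = 0.255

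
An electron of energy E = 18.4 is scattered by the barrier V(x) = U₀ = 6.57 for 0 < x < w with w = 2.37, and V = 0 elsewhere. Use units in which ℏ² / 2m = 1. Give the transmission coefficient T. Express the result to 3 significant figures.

Above the barrier the interior wavenumber is k₂ = √(2m(E − U₀))/ℏ = 3.439, giving phase k₂w = 8.152.
Matching at both interfaces gives T⁻¹ = 1 + U₀² sin²(k₂w) / [4E(E − U₀)] = 1.045, hence T = 0.957.

T = 0.957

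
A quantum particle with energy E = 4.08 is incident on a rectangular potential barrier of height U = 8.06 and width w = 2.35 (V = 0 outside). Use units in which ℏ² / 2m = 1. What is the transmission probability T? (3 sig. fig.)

Since E < U the interior solution is evanescent with decay constant κ = √(2m(U − E))/ℏ = 1.995.
κw = 4.688, sinh(κw) = 54.33.
Matching ψ, ψ′ at both faces gives T = [1 + U² sinh²(κw) / (4E(U − E))]⁻¹ = 1/2953 = 0.000339.

T = 0.000339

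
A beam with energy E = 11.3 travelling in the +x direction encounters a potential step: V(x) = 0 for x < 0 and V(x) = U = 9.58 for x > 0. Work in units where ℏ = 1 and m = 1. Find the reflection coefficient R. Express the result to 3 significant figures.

R = 0.192

On each side the TISE gives plane waves with k = √(2m(E − V))/ℏ: k₁ = √(2·1·11.3) = 4.754, k₂ = √(2·1·1.72) = 1.855.
Matching ψ and ψ′ at x = 0 gives r = (k₁ − k₂)/(k₁ + k₂), so R = r² = 0.1925 and T = 1 − R = 0.8075.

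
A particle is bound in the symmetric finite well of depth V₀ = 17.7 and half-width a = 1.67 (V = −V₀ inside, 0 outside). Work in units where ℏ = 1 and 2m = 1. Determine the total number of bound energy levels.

N = 5

The dimensionless depth is z₀ = a√(2mV₀)/ℏ = 1.67 × √(17.70) = 7.026.
The even/odd transcendental equations gain one root per π/2 in z₀, giving N = 1 + ⌊2z₀/π⌋ = 1 + ⌊4.473⌋ = 5.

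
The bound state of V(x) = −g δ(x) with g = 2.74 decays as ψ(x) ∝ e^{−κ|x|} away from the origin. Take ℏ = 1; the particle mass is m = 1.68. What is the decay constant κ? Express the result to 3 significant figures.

κ = 4.60

Integrating the TISE across x = 0 gives the cusp condition ψ'(0⁺) − ψ'(0⁻) = −(2mg/ℏ²)ψ(0).
With ψ ∝ e^{−κ|x|} this yields −2κ = −2mg/ℏ², so κ = mg/ℏ² = 4.603.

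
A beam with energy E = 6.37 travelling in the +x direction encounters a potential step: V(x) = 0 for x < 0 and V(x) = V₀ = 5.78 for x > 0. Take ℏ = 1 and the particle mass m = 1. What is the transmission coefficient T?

T = 0.716

On each side the TISE gives plane waves with k = √(2m(E − V))/ℏ: k₁ = √(2·1·6.37) = 3.569, k₂ = √(2·1·0.59) = 1.086.
Continuity of ψ and ψ′ at the step yields the reflection amplitude r = (k₁ − k₂)/(k₁ + k₂) = 0.5333; thus R = |r|² = 0.2845, T = 0.7155.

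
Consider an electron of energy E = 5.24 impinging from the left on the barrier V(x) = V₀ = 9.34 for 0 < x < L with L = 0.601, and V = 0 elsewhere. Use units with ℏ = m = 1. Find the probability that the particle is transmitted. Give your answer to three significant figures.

T = 0.119

Since E < V₀ the interior solution is evanescent with decay constant κ = √(2m(V₀ − E))/ℏ = 2.864.
κL = 1.721, sinh(κL) = 2.706.
The exact tunnelling result is T⁻¹ = 1 + V₀² sinh²(κL) / [4E(V₀ − E)] = 8.431, so T = 0.119.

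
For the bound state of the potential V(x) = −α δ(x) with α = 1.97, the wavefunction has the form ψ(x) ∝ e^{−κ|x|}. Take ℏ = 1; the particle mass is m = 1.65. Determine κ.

Integrating the TISE across x = 0 gives the cusp condition ψ'(0⁺) − ψ'(0⁻) = −(2mα/ℏ²)ψ(0).
With ψ ∝ e^{−κ|x|} this yields −2κ = −2mα/ℏ², so κ = mα/ℏ² = 3.251.

κ = 3.25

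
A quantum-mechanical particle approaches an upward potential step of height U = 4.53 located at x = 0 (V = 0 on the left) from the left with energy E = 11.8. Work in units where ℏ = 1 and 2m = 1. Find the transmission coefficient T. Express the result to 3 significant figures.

The wavenumbers are k₁ = √(2mE)/ℏ = 3.435 on the left and k₂ = √(2m(E − U))/ℏ = 2.696 on the right.
Matching ψ and ψ′ at x = 0 gives r = (k₁ − k₂)/(k₁ + k₂), so R = r² = 0.01452 and T = 1 − R = 0.9855.

T = 0.985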